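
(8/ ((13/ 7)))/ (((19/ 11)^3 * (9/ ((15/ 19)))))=372680/ 5082519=0.07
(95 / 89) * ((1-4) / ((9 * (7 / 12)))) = -380 / 623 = -0.61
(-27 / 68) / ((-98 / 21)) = 81 / 952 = 0.09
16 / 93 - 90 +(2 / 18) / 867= -21728723 / 241893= -89.83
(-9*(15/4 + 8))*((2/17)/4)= -423/136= -3.11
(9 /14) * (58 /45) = 29 /35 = 0.83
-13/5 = -2.60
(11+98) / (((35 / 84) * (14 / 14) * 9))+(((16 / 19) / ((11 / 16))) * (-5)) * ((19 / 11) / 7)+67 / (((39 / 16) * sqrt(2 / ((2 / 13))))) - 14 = 1072 * sqrt(13) / 507+172222 / 12705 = 21.18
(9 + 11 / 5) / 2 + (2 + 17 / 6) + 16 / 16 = 343 / 30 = 11.43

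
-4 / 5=-0.80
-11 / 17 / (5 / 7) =-77 / 85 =-0.91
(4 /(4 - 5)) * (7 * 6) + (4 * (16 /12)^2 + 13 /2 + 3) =-2725 /18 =-151.39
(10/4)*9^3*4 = 7290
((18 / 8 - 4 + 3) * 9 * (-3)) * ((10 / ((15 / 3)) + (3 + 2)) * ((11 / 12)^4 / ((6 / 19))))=-9736265 / 18432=-528.23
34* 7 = 238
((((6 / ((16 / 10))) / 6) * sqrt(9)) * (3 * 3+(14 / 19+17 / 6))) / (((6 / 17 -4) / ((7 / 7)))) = -121805 / 18848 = -6.46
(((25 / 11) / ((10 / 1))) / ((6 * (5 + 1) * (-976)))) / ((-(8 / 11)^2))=55 / 4497408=0.00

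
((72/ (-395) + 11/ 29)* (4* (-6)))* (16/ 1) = -866688/ 11455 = -75.66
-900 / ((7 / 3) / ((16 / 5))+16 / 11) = -475200 / 1153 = -412.14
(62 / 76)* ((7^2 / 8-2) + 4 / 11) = 12245 / 3344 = 3.66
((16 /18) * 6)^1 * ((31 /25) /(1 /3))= 496 /25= 19.84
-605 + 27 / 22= -603.77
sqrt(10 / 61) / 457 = 0.00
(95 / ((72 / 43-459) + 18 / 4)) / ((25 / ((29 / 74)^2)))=-687097 / 533129670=-0.00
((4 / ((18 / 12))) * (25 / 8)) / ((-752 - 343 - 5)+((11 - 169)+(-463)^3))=-5 / 59552463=-0.00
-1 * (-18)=18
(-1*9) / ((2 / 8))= -36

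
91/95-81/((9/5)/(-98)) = 419041/95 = 4410.96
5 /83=0.06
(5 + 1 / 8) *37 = 1517 / 8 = 189.62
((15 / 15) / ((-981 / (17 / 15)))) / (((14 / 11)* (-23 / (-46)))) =-187 / 103005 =-0.00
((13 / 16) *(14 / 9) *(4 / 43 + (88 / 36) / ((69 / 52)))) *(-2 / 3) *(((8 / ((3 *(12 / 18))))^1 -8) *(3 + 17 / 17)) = 18810064 / 720981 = 26.09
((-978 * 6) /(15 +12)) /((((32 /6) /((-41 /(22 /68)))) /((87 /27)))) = 3294719 /198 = 16639.99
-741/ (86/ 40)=-14820/ 43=-344.65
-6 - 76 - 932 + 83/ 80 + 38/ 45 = -1012.12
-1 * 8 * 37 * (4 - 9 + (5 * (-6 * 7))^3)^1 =2741257480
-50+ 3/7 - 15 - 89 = -1075/7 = -153.57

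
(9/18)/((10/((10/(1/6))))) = 3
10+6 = 16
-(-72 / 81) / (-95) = -8 / 855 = -0.01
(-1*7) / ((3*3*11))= -7 / 99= -0.07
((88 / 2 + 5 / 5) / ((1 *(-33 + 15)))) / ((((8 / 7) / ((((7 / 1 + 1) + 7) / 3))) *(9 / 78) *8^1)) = -2275 / 192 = -11.85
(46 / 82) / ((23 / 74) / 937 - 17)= -1594774 / 48327643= -0.03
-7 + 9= 2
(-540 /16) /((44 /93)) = -12555 /176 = -71.34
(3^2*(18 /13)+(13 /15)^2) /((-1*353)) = -38647 /1032525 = -0.04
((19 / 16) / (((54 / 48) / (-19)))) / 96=-361 / 1728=-0.21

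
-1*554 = -554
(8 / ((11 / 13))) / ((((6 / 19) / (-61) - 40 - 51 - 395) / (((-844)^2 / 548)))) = -1341595814 / 53053935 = -25.29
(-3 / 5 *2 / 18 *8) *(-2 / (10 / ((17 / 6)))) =68 / 225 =0.30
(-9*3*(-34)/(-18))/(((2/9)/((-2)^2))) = -918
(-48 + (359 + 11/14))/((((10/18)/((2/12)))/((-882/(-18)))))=18333/4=4583.25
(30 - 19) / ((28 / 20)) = 55 / 7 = 7.86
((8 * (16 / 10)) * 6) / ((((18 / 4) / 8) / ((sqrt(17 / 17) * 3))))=2048 / 5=409.60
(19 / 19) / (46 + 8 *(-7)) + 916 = 9159 / 10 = 915.90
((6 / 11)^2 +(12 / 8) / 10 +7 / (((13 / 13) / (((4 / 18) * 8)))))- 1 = 259007 / 21780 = 11.89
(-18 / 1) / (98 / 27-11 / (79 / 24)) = -62.53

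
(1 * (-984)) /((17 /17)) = -984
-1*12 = -12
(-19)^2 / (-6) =-361 / 6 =-60.17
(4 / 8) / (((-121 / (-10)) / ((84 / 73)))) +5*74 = 3268630 / 8833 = 370.05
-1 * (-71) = 71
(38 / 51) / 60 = 19 / 1530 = 0.01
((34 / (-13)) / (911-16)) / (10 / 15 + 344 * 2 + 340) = -51 / 17952805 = -0.00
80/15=5.33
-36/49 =-0.73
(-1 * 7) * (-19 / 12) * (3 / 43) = 133 / 172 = 0.77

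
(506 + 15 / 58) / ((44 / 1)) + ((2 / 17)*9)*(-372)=-16589021 / 43384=-382.38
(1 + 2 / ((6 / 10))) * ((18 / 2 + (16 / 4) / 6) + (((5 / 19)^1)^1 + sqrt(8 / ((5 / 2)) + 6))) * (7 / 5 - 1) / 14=13 * sqrt(230) / 525 + 7358 / 5985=1.60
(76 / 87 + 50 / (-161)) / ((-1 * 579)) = -7886 / 8110053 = -0.00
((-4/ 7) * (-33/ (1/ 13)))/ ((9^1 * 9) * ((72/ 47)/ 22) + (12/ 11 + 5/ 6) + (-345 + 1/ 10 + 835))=255915/ 519533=0.49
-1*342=-342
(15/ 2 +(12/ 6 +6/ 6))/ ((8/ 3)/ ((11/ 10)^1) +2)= 693/ 292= 2.37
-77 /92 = -0.84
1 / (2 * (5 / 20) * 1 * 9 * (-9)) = -2 / 81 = -0.02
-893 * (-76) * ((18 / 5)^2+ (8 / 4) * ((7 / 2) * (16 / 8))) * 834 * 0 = 0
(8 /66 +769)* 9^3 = 6167583 /11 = 560689.36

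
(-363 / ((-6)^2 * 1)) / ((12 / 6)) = -121 / 24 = -5.04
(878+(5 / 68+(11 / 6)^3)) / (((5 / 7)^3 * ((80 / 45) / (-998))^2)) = 831930636846477 / 1088000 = 764642129.45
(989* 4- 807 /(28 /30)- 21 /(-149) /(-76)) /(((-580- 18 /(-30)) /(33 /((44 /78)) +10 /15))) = -434955853025 /1377836376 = -315.68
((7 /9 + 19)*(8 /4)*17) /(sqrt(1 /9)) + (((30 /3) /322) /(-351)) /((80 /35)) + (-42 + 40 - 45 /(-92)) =260379751 /129168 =2015.82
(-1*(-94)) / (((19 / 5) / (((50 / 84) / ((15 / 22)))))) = 21.60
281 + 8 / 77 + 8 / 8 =21722 / 77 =282.10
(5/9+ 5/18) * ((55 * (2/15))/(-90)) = -11/162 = -0.07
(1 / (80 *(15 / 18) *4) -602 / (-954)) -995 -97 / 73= -27736848337 / 27856800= -995.69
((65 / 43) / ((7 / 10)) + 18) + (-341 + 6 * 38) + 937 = 254092 / 301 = 844.16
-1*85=-85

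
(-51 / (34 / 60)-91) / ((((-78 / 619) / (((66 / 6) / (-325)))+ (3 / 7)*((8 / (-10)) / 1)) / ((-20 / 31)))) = 431350150 / 12485901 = 34.55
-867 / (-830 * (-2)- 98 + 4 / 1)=-289 / 522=-0.55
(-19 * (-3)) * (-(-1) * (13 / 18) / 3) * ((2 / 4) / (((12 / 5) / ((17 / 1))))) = 20995 / 432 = 48.60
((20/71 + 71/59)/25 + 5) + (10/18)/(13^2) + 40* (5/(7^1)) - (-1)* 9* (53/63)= 45944477162/1115007075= 41.21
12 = 12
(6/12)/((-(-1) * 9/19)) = 19/18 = 1.06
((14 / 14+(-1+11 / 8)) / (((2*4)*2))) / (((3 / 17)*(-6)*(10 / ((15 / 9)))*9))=-187 / 124416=-0.00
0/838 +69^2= 4761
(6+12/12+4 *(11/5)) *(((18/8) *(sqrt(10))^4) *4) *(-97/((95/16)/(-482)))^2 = 881718384257.63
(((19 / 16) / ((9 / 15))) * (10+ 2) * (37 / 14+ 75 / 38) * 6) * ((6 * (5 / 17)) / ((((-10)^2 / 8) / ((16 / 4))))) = 44208 / 119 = 371.50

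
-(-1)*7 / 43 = 7 / 43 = 0.16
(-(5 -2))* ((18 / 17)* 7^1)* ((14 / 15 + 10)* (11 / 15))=-75768 / 425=-178.28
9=9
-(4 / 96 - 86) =2063 / 24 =85.96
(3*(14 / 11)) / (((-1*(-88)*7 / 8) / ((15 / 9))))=10 / 121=0.08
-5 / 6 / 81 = -0.01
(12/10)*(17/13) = 102/65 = 1.57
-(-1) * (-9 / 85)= -9 / 85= -0.11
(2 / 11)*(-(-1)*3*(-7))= -42 / 11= -3.82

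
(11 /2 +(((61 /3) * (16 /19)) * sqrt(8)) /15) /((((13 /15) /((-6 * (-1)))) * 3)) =3904 * sqrt(2) /741 +165 /13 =20.14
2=2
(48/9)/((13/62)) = 992/39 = 25.44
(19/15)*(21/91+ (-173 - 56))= -56506/195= -289.77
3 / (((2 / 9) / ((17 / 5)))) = 459 / 10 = 45.90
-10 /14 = -0.71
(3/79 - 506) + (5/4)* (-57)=-182399/316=-577.21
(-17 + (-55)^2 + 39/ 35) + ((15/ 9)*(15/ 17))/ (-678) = 1213905919/ 403410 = 3009.11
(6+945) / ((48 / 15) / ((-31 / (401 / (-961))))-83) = -141656205 / 12356849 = -11.46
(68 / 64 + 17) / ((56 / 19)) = 5491 / 896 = 6.13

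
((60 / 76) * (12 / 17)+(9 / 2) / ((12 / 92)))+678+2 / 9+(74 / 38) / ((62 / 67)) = 715.38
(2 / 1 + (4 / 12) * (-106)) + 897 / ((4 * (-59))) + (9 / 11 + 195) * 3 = 4285895 / 7788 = 550.32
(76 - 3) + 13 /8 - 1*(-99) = 173.62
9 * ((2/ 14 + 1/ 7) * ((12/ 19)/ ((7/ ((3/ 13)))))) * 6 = 3888/ 12103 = 0.32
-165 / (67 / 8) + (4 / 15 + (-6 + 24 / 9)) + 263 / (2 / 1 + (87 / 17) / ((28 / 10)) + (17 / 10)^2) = 438712846 / 26780235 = 16.38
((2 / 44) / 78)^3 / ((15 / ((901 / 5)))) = 901 / 378977227200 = 0.00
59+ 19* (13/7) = 660/7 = 94.29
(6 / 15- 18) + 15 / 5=-73 / 5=-14.60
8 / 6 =4 / 3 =1.33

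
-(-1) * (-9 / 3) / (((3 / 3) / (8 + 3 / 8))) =-201 / 8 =-25.12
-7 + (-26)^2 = 669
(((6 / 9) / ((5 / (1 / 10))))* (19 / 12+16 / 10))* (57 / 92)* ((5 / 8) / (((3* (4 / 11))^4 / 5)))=53132189 / 915701760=0.06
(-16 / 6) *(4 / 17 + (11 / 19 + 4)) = -12.84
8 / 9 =0.89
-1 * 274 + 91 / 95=-25939 / 95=-273.04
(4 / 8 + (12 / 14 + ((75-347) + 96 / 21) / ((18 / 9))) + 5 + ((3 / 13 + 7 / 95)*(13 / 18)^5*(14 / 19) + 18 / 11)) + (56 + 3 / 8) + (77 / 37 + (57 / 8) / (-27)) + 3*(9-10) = -21403059770677 / 303656234805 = -70.48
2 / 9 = 0.22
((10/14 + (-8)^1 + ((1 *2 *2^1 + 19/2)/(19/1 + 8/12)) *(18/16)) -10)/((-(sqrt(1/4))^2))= 109121/1652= 66.05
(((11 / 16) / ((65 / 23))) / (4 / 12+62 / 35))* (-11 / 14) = -0.09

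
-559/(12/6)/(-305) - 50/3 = -28823/1830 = -15.75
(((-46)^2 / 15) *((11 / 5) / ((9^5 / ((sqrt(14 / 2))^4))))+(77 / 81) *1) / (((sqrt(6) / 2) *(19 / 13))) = 69556487 *sqrt(6) / 252434475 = 0.67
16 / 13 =1.23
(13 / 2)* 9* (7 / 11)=819 / 22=37.23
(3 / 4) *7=21 / 4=5.25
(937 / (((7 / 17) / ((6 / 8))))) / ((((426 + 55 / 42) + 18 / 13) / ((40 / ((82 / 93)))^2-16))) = 3198753207936 / 393466627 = 8129.67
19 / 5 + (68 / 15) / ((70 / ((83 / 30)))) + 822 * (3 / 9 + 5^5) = 20231095336 / 7875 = 2569027.98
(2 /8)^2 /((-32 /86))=-43 /256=-0.17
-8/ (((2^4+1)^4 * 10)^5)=-1/ 50802892583094656530020012500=-0.00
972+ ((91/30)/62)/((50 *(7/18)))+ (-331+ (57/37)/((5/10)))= 369381943/573500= 644.08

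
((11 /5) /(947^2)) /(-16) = -11 /71744720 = -0.00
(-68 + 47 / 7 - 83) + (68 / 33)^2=-1067522 / 7623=-140.04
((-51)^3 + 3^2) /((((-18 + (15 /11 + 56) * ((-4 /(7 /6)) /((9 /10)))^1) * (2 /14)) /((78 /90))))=464711247 /136595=3402.11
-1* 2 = -2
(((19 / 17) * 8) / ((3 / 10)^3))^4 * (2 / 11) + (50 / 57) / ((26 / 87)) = 2186557591.77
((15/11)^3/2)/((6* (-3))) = -375/5324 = -0.07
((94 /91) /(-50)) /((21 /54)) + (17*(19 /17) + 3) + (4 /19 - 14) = 2468226 /302575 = 8.16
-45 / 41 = -1.10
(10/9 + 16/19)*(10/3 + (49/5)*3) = 163994/2565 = 63.94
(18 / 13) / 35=18 / 455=0.04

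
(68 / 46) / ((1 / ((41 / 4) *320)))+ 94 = 113682 / 23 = 4942.70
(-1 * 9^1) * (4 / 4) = -9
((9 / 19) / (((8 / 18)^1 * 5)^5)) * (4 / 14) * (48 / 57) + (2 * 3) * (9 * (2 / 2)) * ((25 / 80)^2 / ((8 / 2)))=1.32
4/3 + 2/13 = 58/39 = 1.49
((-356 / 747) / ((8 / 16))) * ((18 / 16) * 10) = -890 / 83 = -10.72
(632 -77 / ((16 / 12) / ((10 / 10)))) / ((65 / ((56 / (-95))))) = -32158 / 6175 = -5.21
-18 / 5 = -3.60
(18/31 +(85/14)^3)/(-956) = -19087267/81321184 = -0.23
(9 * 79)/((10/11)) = 782.10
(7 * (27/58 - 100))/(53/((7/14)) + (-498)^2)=-40411/14390380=-0.00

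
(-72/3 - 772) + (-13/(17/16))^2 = -186780/289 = -646.30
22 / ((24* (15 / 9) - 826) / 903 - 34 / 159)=-526449 / 25946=-20.29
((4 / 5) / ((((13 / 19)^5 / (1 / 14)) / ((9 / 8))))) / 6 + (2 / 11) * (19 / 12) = 1232773181 / 3430747320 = 0.36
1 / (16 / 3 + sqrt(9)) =3 / 25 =0.12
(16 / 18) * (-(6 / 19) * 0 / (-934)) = 0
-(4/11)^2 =-16/121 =-0.13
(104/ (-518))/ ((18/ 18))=-52/ 259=-0.20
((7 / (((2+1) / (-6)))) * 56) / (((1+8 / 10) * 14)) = -280 / 9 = -31.11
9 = 9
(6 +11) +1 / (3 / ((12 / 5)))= 89 / 5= 17.80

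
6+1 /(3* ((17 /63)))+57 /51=142 /17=8.35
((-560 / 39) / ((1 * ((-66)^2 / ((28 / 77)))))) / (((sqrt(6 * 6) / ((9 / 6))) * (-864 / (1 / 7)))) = 5 / 100911096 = 0.00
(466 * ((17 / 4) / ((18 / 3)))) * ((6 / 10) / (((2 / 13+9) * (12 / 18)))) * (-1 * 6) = -27261 / 140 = -194.72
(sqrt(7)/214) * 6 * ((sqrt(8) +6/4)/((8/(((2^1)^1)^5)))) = 18 * sqrt(7)/107 +24 * sqrt(14)/107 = 1.28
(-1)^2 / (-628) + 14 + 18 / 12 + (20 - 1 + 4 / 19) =414147 / 11932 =34.71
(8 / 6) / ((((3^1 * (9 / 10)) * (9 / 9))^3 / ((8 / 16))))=2000 / 59049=0.03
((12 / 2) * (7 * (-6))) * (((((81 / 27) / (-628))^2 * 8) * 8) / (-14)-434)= 2695812480 / 24649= 109368.03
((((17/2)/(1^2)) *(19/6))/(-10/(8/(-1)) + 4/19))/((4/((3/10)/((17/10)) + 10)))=62453/1332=46.89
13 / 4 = 3.25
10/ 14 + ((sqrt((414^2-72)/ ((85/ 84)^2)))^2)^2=10229433782634940277/ 365404375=27994831158.32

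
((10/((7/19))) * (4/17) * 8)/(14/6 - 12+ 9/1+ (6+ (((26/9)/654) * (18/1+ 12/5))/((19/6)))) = 47218800/4955279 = 9.53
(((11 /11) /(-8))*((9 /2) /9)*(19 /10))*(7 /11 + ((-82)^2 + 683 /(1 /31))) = -2915303 /880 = -3312.84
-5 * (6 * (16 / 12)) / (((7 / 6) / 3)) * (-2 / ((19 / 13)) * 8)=149760 / 133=1126.02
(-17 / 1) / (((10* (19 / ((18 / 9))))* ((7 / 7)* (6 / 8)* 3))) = -68 / 855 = -0.08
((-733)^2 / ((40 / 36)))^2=23383037031201 / 100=233830370312.01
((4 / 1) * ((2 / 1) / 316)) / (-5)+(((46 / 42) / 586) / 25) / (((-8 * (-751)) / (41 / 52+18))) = -38444137751 / 7593067809600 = -0.01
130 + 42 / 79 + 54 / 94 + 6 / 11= 5377045 / 40843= 131.65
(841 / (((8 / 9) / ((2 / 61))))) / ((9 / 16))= 55.15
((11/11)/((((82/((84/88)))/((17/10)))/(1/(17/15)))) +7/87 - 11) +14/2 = -1224847/313896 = -3.90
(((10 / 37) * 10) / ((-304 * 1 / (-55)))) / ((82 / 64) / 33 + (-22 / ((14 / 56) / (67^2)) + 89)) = -363000 / 293193016201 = -0.00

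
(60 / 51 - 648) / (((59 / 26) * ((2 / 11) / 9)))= -14151852 / 1003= -14109.52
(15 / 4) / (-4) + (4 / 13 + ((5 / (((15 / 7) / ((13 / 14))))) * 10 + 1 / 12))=4393 / 208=21.12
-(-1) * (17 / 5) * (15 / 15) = 17 / 5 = 3.40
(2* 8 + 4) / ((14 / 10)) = 100 / 7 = 14.29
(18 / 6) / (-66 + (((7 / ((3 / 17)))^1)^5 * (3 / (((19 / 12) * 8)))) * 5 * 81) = 38 / 119317682159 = 0.00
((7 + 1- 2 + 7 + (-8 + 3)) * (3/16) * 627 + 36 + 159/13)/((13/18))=231363/169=1369.01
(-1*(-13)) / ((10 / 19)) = 24.70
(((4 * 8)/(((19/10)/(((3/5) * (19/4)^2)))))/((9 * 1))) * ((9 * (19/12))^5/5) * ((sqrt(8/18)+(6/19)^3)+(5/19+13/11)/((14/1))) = 2385778.51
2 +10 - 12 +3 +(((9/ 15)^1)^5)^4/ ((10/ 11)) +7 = 9536781518690911/ 953674316406250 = 10.00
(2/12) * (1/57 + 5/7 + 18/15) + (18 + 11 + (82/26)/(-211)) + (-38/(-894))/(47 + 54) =29.31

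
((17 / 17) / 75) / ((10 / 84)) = 14 / 125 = 0.11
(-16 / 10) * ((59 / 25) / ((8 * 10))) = -59 / 1250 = -0.05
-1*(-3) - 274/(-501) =3.55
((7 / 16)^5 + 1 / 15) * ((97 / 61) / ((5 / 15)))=126166057 / 319815680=0.39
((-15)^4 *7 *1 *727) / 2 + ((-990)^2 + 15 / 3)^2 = 1921469252675 / 2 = 960734626337.50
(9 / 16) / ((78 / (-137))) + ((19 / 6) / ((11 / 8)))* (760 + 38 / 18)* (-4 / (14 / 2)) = -868271045 / 864864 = -1003.94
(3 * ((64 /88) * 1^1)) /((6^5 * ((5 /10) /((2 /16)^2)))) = 1 /114048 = 0.00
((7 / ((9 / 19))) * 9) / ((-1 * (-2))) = 133 / 2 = 66.50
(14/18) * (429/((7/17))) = 2431/3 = 810.33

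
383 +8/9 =3455/9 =383.89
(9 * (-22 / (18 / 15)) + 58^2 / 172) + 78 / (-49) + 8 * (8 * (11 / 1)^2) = 16006808 / 2107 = 7596.97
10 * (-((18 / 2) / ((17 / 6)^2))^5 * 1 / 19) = -35704672266240 / 38303884108531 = -0.93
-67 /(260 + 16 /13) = -871 /3396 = -0.26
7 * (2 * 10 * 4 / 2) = 280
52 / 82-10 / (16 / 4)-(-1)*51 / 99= -3655 / 2706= -1.35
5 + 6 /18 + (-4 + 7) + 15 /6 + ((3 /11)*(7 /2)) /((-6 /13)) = 1157 /132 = 8.77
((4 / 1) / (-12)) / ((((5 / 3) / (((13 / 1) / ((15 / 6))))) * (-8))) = 13 / 100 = 0.13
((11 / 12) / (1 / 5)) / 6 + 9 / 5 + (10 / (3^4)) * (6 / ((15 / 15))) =3.30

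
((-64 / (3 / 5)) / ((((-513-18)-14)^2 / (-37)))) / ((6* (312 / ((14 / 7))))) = 296 / 20851155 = 0.00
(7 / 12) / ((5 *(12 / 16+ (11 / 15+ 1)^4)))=23625 / 1979779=0.01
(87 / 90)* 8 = 116 / 15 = 7.73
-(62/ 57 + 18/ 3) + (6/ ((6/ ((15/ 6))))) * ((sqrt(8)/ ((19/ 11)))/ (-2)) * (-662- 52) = -404/ 57 + 19635 * sqrt(2)/ 19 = 1454.39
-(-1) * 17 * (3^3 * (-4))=-1836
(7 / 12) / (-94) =-7 / 1128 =-0.01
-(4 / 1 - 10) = 6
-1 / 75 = -0.01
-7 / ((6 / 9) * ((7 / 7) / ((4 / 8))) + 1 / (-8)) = -5.79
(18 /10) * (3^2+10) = 171 /5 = 34.20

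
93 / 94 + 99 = 99.99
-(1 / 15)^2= -1 / 225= -0.00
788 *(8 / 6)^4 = 2490.47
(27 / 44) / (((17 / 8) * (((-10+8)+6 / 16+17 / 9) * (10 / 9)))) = 17496 / 17765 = 0.98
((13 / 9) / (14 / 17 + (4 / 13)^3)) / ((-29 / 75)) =-12138425 / 2770602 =-4.38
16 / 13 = 1.23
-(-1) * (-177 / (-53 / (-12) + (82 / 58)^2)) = -1786284 / 64745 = -27.59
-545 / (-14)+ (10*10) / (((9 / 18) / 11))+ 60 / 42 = 31365 / 14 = 2240.36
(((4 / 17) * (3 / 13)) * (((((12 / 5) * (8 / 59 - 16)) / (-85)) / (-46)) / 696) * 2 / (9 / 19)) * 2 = -1824 / 284325425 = -0.00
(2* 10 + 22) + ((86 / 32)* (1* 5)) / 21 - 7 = 11975 / 336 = 35.64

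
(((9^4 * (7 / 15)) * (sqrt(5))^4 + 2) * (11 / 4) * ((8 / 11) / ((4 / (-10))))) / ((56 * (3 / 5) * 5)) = -2278.18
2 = 2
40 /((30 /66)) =88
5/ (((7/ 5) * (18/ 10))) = 125/ 63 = 1.98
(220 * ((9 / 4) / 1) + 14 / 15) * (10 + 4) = 104146 / 15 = 6943.07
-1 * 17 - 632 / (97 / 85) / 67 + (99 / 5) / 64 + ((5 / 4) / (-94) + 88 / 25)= -10483054069 / 488724800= -21.45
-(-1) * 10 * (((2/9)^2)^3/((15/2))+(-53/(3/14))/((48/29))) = -9529621841/6377292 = -1494.31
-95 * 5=-475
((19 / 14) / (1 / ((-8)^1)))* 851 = -9239.43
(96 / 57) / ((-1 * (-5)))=32 / 95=0.34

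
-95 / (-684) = 5 / 36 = 0.14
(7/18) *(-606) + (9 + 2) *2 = -641/3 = -213.67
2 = 2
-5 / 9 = -0.56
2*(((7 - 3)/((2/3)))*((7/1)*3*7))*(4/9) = 784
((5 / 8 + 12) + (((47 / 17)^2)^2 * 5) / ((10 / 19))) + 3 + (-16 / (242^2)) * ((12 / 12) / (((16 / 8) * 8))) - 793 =-2175086789905 / 9782647688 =-222.34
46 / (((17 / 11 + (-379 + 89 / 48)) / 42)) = -145728 / 28331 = -5.14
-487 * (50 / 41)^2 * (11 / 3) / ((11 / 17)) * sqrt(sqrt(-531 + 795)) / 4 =-5174375 * 2^(3 / 4) * 33^(1 / 4) / 5043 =-4135.90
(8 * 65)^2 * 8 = 2163200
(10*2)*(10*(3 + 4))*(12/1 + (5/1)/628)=2639350/157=16811.15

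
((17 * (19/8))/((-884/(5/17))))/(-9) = 95/63648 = 0.00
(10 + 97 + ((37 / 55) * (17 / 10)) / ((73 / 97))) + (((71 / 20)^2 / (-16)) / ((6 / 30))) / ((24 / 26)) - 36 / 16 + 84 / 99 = 2114300591 / 20556800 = 102.85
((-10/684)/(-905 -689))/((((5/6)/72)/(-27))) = -0.02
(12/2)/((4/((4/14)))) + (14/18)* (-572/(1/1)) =-28001/63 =-444.46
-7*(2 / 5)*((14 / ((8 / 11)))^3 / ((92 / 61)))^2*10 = -5428777734178183 / 8667136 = -626363510.87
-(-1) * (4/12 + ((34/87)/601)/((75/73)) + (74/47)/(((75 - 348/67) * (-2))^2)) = 0.33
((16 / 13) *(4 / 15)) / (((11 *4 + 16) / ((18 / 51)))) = 32 / 16575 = 0.00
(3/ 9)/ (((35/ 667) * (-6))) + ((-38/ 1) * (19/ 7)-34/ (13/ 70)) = -2352811/ 8190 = -287.28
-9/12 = -3/4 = -0.75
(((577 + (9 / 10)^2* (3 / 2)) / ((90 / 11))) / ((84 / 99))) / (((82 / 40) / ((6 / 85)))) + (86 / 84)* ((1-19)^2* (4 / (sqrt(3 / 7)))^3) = 75670.36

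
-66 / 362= -33 / 181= -0.18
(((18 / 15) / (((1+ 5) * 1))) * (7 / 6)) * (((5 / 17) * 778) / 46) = 2723 / 2346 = 1.16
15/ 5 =3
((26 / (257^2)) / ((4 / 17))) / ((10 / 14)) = 1547 / 660490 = 0.00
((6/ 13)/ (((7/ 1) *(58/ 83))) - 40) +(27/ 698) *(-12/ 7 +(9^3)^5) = 14670360835066395971/ 1842022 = 7964270152618.37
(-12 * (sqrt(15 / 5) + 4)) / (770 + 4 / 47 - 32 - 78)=-141 / 1939 - 141 * sqrt(3) / 7756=-0.10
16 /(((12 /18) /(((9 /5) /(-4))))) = -54 /5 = -10.80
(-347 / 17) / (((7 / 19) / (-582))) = 3837126 / 119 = 32244.76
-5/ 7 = -0.71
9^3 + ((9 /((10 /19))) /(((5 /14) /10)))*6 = 18009 /5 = 3601.80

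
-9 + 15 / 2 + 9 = 15 / 2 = 7.50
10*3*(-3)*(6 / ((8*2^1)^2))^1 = -135 / 64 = -2.11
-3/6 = -1/2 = -0.50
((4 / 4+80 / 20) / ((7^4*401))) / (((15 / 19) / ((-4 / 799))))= -76 / 2307833997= -0.00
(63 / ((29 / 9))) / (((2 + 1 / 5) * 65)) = 567 / 4147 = 0.14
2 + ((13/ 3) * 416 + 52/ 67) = 362894/ 201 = 1805.44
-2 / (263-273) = 0.20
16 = 16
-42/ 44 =-21/ 22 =-0.95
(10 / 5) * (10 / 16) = 5 / 4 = 1.25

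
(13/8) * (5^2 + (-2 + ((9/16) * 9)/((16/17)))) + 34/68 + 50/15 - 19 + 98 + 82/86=34319213/264192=129.90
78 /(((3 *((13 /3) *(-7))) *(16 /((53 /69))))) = -53 /1288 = -0.04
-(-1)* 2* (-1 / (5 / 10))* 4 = -16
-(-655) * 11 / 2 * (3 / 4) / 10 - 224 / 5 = 18031 / 80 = 225.39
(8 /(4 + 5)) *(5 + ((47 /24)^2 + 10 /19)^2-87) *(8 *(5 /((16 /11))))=-414864163505 /269485056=-1539.47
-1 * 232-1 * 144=-376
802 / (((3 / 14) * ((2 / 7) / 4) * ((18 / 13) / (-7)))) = -7152236 / 27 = -264897.63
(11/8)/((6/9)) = 33/16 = 2.06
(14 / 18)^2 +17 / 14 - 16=-16081 / 1134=-14.18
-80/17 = -4.71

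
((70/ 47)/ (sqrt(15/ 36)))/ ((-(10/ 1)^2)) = -0.02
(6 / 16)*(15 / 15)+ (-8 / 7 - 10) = -603 / 56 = -10.77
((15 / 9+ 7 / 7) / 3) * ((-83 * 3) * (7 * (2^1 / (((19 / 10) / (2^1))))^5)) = -475955200000 / 7428297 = -64073.26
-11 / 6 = -1.83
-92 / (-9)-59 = -439 / 9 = -48.78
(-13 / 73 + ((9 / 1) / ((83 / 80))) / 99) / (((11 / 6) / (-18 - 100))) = 4268532 / 733139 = 5.82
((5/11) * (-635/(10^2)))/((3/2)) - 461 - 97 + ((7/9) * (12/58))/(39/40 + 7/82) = -621057495/1109482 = -559.77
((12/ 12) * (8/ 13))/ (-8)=-1/ 13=-0.08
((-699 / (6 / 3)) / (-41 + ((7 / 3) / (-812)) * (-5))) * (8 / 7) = 973008 / 99841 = 9.75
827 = 827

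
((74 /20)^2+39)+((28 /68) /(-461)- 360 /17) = 24696453 /783700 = 31.51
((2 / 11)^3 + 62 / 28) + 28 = 563125 / 18634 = 30.22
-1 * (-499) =499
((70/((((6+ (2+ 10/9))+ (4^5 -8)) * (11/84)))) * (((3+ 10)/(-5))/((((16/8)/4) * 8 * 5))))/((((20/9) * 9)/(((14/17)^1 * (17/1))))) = -17199/362450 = -0.05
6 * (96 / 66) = 96 / 11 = 8.73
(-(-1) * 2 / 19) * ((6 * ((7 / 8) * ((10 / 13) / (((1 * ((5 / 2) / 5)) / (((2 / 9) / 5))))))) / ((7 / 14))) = 56 / 741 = 0.08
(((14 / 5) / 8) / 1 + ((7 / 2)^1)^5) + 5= 84891 / 160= 530.57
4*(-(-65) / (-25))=-52 / 5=-10.40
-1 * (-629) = 629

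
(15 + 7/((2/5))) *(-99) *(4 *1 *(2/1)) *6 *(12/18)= -102960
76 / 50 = 1.52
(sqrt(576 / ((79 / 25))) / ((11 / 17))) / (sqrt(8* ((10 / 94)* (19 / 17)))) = 102* sqrt(11992990) / 16511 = 21.39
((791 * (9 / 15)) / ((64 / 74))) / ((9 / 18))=1097.51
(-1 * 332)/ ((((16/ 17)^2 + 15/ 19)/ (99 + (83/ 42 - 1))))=-3827413694/ 193179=-19812.78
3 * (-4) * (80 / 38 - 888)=201984 / 19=10630.74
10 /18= 5 /9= 0.56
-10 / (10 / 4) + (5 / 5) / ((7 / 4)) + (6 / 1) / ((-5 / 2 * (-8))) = -3.13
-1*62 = -62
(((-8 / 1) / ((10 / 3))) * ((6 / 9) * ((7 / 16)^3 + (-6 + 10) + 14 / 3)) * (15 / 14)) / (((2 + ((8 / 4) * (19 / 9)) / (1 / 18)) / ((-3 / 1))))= 107525 / 186368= 0.58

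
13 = 13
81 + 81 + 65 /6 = 1037 /6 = 172.83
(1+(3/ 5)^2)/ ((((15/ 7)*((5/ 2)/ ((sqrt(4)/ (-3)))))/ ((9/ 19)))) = -952/ 11875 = -0.08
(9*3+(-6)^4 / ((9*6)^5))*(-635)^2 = 3857225753275 / 354294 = 10887076.14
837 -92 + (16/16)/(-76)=56619/76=744.99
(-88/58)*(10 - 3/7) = -2948/203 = -14.52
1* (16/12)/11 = 4/33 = 0.12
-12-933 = -945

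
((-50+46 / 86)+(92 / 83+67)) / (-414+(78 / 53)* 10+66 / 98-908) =-172799186 / 12110562785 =-0.01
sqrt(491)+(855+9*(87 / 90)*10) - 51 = sqrt(491)+891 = 913.16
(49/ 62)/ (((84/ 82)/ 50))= 7175/ 186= 38.58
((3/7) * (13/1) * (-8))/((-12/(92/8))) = 299/7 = 42.71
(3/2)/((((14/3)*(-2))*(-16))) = 9/896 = 0.01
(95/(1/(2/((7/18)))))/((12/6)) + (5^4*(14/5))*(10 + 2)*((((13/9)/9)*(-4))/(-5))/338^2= 101445290/415233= 244.31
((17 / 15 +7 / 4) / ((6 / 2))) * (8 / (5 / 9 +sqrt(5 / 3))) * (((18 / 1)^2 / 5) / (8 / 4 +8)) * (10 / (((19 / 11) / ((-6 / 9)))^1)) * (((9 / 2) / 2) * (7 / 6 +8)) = 154143 / 95 - 462429 * sqrt(15) / 475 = -2147.93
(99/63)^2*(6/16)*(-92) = -8349/98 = -85.19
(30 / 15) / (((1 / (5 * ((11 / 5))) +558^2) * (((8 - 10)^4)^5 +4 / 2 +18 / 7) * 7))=11 / 12569877950160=0.00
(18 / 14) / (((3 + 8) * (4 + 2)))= 3 / 154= 0.02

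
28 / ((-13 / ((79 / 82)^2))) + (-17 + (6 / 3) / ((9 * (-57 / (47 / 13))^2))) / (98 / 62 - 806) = -409747943189402 / 207152817298713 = -1.98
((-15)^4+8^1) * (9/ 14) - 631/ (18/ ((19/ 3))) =6109948/ 189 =32327.77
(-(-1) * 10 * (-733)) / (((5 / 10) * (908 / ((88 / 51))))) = -322520 / 11577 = -27.86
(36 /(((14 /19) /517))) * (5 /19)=46530 /7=6647.14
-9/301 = -0.03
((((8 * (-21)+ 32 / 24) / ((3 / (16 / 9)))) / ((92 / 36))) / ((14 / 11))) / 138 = -22000 / 99981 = -0.22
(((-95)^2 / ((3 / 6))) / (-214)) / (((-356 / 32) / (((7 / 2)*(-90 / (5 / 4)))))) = -18194400 / 9523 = -1910.57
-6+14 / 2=1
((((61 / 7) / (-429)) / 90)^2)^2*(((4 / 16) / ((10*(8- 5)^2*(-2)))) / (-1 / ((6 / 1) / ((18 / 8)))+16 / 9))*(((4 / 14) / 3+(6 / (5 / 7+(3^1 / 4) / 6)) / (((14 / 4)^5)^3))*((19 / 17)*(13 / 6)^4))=-4356250550187310393 / 722806812867665167389090553152096000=-0.00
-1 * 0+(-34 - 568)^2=362404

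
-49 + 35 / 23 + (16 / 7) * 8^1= -29.19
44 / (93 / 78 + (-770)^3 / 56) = -1144 / 211961719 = -0.00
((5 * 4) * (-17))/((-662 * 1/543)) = 92310/331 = 278.88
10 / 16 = 5 / 8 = 0.62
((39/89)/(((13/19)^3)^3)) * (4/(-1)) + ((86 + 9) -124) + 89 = 483749676792/72600034169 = 6.66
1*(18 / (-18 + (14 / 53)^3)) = -1339893 / 1338521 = -1.00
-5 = -5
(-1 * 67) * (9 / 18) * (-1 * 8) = 268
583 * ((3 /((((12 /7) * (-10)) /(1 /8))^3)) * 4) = -199969 /73728000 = -0.00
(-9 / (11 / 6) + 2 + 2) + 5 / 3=25 / 33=0.76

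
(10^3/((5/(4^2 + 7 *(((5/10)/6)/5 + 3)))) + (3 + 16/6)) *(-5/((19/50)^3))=-244375000/361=-676939.06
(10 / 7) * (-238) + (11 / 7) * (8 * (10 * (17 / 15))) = -4148 / 21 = -197.52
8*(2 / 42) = 8 / 21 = 0.38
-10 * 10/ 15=-20/ 3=-6.67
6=6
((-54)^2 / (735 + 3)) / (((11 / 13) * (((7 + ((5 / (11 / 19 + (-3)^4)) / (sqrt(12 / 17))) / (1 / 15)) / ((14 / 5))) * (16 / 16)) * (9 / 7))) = 2468217024 / 1657454315 - 54027792 * sqrt(51) / 1657454315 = 1.26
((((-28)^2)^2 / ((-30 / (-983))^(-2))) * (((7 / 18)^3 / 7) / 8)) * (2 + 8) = 470596000 / 78269409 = 6.01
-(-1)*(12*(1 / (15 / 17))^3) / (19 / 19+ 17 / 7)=34391 / 6750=5.09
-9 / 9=-1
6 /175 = 0.03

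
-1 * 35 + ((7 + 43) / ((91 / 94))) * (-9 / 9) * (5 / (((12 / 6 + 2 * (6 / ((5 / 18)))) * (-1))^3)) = -9190519515 / 262607254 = -35.00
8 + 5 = 13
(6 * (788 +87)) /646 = 2625 /323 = 8.13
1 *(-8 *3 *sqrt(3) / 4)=-6 *sqrt(3)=-10.39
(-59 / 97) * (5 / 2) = -295 / 194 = -1.52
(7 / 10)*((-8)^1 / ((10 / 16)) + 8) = -84 / 25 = -3.36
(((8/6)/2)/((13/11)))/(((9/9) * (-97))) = -0.01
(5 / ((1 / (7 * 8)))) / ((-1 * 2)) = -140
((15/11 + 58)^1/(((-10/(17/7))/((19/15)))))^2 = 44486824561/133402500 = 333.48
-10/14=-5/7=-0.71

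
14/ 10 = 7/ 5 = 1.40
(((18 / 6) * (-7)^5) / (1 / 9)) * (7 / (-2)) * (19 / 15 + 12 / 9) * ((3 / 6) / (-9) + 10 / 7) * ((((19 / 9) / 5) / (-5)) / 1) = -718179917 / 1500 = -478786.61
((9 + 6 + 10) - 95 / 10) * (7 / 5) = 217 / 10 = 21.70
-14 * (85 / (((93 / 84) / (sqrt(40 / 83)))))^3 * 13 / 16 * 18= -220823235360000 * sqrt(830) / 205230199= -30998633.44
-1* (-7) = 7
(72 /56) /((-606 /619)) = -1857 /1414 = -1.31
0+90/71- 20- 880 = -63810/71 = -898.73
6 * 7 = 42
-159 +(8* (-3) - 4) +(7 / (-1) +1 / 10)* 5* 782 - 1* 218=-27384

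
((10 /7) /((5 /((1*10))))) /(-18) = -10 /63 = -0.16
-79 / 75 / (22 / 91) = -7189 / 1650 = -4.36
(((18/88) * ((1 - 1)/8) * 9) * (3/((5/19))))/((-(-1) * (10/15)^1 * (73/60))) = 0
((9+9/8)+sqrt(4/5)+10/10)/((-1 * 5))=-89/40 - 2 * sqrt(5)/25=-2.40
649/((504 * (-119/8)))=-0.09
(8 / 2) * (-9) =-36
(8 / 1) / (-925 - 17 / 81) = -324 / 37471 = -0.01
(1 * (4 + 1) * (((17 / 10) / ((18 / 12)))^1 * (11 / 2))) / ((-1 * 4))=-187 / 24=-7.79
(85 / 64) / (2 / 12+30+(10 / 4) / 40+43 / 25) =0.04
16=16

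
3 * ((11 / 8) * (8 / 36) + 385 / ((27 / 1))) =1573 / 36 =43.69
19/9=2.11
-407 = -407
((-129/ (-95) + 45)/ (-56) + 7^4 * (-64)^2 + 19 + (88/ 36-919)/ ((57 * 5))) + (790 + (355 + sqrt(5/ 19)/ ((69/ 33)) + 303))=11 * sqrt(95)/ 437 + 353209286117/ 35910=9835959.20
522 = 522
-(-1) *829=829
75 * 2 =150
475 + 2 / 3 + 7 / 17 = 24280 / 51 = 476.08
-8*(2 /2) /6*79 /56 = -79 /42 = -1.88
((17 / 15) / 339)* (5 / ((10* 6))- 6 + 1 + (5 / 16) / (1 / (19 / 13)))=-0.01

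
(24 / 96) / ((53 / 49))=49 / 212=0.23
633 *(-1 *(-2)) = 1266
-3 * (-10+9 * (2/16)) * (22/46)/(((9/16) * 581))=1562/40089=0.04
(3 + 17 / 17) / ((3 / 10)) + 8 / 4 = 46 / 3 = 15.33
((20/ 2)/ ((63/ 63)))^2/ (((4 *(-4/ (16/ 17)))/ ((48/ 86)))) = -2400/ 731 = -3.28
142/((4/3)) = 213/2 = 106.50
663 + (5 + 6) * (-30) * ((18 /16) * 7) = -7743 /4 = -1935.75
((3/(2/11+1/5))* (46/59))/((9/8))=5.45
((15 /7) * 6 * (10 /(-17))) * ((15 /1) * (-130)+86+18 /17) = 28503000 /2023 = 14089.47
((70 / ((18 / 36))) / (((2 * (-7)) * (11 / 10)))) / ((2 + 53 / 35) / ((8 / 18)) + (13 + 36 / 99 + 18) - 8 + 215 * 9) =-14000 / 3028057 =-0.00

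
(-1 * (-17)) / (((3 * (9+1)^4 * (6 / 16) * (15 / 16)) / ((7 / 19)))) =952 / 1603125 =0.00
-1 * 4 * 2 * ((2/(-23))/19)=16/437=0.04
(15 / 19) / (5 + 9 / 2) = 30 / 361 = 0.08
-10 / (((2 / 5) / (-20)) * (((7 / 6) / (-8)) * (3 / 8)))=-64000 / 7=-9142.86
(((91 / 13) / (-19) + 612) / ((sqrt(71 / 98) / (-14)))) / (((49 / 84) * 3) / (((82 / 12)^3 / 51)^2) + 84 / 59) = -22797997051864993 * sqrt(142) / 39654662152566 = -6850.88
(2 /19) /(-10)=-1 /95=-0.01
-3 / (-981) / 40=1 / 13080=0.00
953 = 953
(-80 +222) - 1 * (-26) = 168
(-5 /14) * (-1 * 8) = 20 /7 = 2.86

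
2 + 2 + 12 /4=7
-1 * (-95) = 95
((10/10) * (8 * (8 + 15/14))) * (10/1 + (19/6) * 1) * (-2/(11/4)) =-160528/231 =-694.93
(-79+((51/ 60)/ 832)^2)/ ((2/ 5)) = -21874278111/ 110755840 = -197.50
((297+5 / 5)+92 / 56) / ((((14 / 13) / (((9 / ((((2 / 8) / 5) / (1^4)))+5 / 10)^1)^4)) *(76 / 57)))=221507958491.93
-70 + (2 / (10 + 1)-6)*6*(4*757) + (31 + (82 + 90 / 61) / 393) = -27884882101 / 263703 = -105743.51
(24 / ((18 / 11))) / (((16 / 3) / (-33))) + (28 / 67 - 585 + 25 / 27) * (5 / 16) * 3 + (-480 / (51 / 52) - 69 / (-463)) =-42799085461 / 37969704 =-1127.19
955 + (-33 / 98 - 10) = 92577 / 98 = 944.66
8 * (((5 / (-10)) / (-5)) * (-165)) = -132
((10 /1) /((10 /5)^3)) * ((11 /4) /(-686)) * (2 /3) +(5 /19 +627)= 196216907 /312816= 627.26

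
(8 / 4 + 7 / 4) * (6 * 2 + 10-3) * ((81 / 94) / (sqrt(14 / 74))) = 23085 * sqrt(259) / 2632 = 141.15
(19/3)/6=19/18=1.06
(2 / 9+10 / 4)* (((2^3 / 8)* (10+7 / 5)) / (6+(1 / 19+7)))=17689 / 7440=2.38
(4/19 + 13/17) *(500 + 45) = 171675/323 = 531.50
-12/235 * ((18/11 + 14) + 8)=-624/517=-1.21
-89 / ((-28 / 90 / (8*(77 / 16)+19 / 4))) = 692865 / 56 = 12372.59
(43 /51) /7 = 43 /357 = 0.12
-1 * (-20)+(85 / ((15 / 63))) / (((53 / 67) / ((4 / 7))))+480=40168 / 53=757.89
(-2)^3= -8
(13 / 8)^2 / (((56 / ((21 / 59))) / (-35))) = -17745 / 30208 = -0.59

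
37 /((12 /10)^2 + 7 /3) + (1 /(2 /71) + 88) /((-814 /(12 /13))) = 1113294 /115181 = 9.67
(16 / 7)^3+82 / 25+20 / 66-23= -2115317 / 282975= -7.48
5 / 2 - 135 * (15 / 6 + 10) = -1685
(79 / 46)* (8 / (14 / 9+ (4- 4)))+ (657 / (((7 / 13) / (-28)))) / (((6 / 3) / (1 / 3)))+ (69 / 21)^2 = -6395017 / 1127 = -5674.37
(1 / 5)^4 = 1 / 625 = 0.00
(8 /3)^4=4096 /81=50.57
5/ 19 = 0.26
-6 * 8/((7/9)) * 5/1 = -2160/7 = -308.57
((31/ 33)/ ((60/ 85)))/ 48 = 527/ 19008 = 0.03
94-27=67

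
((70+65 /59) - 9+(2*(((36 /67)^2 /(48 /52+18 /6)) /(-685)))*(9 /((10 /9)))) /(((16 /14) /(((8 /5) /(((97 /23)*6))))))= 77090040989248 /22437481486125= 3.44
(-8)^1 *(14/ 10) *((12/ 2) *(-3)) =1008/ 5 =201.60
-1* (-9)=9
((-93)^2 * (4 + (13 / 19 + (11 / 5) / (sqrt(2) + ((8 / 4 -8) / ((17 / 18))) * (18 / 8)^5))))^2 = 95461845853027433846297250650650606953 / 58309526111939340720439155025 -35211235594291600563969326972928 * sqrt(2) / 3068922426944175827391534475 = 1637140722.80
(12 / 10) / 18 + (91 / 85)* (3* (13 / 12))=3617 / 1020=3.55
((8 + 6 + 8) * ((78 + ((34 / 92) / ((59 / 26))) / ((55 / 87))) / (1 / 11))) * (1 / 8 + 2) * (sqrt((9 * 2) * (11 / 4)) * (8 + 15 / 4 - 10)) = 22936652739 * sqrt(22) / 217120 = 495497.59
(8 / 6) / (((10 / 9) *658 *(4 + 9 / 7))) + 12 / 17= 104391 / 147815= 0.71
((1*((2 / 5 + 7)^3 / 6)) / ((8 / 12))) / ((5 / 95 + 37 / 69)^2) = 87058374813 / 297992000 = 292.15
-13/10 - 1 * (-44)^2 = -19373/10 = -1937.30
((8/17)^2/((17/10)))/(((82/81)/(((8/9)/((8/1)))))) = 0.01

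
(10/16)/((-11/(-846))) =2115/44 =48.07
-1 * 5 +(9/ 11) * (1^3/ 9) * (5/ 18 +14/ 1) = -733/ 198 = -3.70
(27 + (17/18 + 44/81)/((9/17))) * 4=86926/729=119.24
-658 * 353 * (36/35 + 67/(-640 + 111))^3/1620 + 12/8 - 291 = -144939676246217192/367221527150625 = -394.69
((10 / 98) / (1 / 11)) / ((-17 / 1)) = -55 / 833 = -0.07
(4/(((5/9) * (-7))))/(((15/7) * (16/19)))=-57/100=-0.57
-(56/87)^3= -175616/658503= -0.27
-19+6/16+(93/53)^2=-349349/22472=-15.55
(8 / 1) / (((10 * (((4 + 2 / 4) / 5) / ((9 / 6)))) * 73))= 4 / 219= 0.02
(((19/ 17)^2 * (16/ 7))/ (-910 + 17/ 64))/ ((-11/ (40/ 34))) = 7393280/ 22025819123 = 0.00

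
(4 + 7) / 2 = 11 / 2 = 5.50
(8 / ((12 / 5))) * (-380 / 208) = -475 / 78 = -6.09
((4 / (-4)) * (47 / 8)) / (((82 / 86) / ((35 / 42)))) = -10105 / 1968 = -5.13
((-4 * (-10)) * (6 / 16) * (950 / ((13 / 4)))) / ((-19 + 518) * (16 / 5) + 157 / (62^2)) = 365180000 / 132995551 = 2.75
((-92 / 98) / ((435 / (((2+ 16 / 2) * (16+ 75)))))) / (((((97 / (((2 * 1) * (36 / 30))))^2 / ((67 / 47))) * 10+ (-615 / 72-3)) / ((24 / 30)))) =-3846336 / 28025265485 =-0.00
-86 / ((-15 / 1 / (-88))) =-7568 / 15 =-504.53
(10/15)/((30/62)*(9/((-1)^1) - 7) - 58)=-31/3057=-0.01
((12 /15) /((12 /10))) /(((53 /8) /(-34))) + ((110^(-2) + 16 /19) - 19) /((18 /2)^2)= -3598018693 /986960700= -3.65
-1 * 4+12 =8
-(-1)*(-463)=-463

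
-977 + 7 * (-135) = -1922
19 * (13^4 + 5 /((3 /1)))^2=15500692615.11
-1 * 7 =-7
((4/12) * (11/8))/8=11/192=0.06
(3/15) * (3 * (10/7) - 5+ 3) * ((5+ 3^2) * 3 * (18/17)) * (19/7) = 32832/595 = 55.18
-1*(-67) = 67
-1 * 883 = -883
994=994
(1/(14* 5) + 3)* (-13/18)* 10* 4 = -87.08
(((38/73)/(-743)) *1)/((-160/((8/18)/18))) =0.00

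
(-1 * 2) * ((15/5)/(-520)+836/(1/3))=-1304157/260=-5015.99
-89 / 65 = -1.37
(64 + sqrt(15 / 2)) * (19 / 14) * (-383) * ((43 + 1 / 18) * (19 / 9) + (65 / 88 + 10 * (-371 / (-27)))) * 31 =-1473177856540 / 6237 -368294464135 * sqrt(30) / 199584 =-246306934.76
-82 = -82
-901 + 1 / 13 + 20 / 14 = -81854 / 91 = -899.49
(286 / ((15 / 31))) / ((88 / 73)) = 29419 / 60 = 490.32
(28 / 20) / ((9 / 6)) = 14 / 15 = 0.93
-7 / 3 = -2.33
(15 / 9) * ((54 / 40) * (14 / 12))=21 / 8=2.62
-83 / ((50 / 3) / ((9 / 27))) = -83 / 50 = -1.66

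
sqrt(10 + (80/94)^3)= 3*sqrt(5756090)/2209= 3.26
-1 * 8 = -8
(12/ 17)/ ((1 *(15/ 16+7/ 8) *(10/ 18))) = 1728/ 2465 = 0.70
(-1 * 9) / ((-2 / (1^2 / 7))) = 9 / 14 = 0.64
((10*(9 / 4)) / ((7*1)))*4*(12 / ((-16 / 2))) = -135 / 7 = -19.29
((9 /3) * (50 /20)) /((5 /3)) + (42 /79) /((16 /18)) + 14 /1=19.10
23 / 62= 0.37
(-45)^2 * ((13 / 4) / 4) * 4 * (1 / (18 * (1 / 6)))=8775 / 4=2193.75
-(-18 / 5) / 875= 18 / 4375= 0.00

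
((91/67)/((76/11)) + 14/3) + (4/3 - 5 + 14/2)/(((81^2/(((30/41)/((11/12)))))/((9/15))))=8142180923/1674142668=4.86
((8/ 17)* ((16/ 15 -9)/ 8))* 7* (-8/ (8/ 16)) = 784/ 15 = 52.27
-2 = -2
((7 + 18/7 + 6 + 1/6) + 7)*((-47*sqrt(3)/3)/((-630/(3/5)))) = 8977*sqrt(3)/26460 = 0.59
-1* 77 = -77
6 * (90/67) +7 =1009/67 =15.06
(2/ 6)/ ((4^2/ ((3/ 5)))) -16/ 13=-1267/ 1040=-1.22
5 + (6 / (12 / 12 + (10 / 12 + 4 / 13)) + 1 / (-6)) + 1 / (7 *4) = 107615 / 14028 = 7.67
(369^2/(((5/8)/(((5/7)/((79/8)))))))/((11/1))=8714304/6083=1432.57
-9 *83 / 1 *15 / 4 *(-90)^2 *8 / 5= -36304200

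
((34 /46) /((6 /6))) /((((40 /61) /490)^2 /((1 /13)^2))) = 151880057 /62192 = 2442.12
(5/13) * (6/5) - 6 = -72/13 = -5.54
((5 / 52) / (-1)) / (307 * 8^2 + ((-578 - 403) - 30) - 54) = -5 / 966316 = -0.00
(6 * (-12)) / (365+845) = -36 / 605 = -0.06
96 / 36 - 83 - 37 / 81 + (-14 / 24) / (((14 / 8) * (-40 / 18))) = -130637 / 1620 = -80.64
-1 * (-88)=88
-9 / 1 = -9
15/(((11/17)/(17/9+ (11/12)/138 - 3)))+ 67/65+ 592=223952159/394680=567.43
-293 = -293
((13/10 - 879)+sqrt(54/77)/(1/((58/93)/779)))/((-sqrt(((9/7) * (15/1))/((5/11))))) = sqrt(231) * (16320594521 - 580 * sqrt(462))/1840878270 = 134.75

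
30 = 30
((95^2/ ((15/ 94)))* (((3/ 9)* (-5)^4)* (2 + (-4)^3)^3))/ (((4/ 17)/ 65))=-6981720077312500/ 9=-775746675256944.44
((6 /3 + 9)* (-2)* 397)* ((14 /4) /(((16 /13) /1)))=-397397 /16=-24837.31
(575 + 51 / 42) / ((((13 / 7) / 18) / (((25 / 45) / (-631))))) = -40335 / 8203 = -4.92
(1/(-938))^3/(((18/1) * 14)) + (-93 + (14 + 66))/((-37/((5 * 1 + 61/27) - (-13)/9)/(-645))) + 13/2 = -15128040702834005/7695038197728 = -1965.95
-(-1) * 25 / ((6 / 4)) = 50 / 3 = 16.67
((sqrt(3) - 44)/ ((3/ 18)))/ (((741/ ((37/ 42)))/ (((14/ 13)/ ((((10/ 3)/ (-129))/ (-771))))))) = -161919252/ 16055 + 3679983 * sqrt(3)/ 16055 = -9688.28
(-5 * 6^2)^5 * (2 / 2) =-188956800000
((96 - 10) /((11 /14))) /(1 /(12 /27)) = 4816 /99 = 48.65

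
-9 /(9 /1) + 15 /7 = 8 /7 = 1.14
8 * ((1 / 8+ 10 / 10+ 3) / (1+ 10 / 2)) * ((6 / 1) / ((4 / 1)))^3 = 297 / 16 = 18.56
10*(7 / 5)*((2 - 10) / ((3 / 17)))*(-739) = 1407056 / 3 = 469018.67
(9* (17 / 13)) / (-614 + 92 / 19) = -323 / 16718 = -0.02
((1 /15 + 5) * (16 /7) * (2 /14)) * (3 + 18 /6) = 2432 /245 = 9.93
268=268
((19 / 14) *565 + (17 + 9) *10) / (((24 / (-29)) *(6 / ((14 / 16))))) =-416875 / 2304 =-180.94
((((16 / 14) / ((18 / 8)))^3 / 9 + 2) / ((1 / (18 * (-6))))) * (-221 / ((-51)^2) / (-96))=-29468491 / 153028764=-0.19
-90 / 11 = -8.18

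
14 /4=3.50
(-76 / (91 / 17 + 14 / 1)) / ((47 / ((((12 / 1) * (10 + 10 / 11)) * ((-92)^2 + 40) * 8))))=-744135.12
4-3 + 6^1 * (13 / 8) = 43 / 4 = 10.75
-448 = -448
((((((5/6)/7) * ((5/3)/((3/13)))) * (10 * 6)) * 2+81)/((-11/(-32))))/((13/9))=371296/1001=370.93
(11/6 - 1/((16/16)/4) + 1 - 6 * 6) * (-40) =4460/3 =1486.67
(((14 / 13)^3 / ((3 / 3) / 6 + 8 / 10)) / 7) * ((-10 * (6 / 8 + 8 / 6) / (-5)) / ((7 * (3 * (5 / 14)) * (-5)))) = -3920 / 191139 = -0.02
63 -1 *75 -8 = -20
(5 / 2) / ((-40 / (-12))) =3 / 4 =0.75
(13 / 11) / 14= 13 / 154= 0.08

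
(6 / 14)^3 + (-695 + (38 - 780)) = -492864 / 343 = -1436.92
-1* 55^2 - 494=-3519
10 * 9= 90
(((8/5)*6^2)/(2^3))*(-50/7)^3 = -900000/343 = -2623.91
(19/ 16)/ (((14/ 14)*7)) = 19/ 112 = 0.17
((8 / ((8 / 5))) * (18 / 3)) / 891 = 10 / 297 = 0.03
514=514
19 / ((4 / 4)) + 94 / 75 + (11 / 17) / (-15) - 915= -1140857 / 1275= -894.79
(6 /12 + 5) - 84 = -157 /2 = -78.50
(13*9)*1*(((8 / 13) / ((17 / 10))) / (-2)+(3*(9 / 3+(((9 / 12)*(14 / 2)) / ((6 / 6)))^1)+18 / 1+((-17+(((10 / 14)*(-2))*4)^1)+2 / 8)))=279918 / 119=2352.25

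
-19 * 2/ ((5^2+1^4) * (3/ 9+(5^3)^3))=-57/ 76171888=-0.00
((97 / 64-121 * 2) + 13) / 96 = -4853 / 2048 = -2.37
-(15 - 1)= -14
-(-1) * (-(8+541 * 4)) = -2172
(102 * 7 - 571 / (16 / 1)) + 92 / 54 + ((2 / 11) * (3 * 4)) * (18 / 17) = 55121053 / 80784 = 682.33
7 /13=0.54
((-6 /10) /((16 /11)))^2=1089 /6400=0.17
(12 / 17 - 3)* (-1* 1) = 39 / 17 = 2.29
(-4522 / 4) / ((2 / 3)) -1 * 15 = -6843 / 4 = -1710.75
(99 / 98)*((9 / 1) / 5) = 891 / 490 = 1.82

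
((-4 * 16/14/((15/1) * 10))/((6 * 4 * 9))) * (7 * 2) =-4/2025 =-0.00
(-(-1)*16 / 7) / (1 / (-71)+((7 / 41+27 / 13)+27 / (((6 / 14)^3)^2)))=8174088 / 15590656487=0.00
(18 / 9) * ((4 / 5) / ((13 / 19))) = 152 / 65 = 2.34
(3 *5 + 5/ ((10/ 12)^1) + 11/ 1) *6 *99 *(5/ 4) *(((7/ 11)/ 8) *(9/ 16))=8505/ 8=1063.12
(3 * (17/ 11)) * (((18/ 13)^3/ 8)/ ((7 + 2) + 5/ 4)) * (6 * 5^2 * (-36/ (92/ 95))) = -19072827000/ 22789481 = -836.91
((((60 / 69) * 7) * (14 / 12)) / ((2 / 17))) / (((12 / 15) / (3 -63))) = -104125 / 23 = -4527.17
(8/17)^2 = 0.22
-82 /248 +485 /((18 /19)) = 570961 /1116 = 511.61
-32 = -32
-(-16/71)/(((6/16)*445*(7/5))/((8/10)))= 512/663495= 0.00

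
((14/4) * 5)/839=35/1678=0.02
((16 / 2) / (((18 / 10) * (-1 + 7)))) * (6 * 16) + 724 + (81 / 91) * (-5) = 647551 / 819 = 790.66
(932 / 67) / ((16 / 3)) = 699 / 268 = 2.61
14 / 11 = 1.27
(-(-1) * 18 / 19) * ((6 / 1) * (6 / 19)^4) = 139968 / 2476099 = 0.06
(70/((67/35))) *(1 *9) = 22050/67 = 329.10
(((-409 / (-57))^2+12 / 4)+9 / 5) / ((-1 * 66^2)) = -914381 / 70763220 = -0.01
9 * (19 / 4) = 171 / 4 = 42.75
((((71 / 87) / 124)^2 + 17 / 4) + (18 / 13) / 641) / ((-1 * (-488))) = 4123797090641 / 473263574299776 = 0.01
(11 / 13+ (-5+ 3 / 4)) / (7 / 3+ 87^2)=-531 / 1181128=-0.00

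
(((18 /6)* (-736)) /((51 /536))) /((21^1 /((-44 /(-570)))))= -8678912 /101745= -85.30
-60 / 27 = -20 / 9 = -2.22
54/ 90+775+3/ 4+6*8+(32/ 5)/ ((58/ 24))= 479659/ 580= 827.00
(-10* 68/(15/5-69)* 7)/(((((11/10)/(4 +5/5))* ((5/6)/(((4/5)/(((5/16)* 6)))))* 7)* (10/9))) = 13056/605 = 21.58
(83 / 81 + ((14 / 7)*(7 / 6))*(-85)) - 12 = -16954 / 81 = -209.31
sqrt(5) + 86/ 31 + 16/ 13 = 6.24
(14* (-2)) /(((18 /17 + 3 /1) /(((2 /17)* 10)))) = -560 /69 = -8.12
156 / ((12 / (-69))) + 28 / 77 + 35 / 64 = -630847 / 704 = -896.09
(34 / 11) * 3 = 102 / 11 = 9.27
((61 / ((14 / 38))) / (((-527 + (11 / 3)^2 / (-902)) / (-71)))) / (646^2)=1598139 / 29899142938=0.00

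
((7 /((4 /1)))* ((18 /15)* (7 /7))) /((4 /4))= 2.10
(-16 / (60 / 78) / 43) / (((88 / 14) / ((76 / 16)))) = -1729 / 4730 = -0.37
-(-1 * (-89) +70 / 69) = -6211 / 69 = -90.01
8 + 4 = 12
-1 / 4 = -0.25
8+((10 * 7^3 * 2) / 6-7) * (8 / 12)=6890 / 9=765.56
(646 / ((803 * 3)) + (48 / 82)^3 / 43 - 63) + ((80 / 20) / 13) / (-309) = -599653014654869 / 9559548980553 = -62.73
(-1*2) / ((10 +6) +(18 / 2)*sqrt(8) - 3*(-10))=-23 / 367 +9*sqrt(2) / 367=-0.03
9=9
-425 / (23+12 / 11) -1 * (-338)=16979 / 53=320.36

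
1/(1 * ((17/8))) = 8/17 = 0.47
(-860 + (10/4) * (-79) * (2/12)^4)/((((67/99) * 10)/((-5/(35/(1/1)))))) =4904933/270144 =18.16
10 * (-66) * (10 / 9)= -2200 / 3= -733.33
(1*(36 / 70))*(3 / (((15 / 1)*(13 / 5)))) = 18 / 455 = 0.04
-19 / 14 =-1.36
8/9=0.89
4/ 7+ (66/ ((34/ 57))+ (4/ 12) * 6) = 13473/ 119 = 113.22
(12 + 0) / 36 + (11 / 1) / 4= 37 / 12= 3.08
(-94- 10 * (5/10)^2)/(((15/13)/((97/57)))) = -142.32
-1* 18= -18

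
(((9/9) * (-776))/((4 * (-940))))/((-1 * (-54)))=97/25380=0.00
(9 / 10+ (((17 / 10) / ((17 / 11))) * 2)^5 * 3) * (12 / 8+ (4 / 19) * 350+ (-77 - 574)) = -21266822211 / 237500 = -89544.51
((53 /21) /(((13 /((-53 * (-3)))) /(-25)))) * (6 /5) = -84270 /91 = -926.04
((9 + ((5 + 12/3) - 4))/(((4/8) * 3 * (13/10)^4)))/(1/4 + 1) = 224000/85683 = 2.61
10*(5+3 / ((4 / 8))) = 110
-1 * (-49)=49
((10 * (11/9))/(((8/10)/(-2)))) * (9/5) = -55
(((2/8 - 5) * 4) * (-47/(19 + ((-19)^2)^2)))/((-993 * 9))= -47/61307820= -0.00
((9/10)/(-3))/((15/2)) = -0.04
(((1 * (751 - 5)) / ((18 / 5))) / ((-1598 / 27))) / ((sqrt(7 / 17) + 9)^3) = -119673693 / 24170718200 + 2315211 * sqrt(119) / 24170718200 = -0.00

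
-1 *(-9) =9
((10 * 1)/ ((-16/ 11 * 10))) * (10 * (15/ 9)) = -275/ 24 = -11.46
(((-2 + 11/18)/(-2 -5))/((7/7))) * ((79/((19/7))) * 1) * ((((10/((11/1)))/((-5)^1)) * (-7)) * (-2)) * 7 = -193550/1881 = -102.90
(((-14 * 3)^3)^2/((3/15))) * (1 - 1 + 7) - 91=192116110949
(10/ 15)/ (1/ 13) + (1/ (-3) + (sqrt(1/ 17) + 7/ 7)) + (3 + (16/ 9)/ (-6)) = sqrt(17)/ 17 + 325/ 27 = 12.28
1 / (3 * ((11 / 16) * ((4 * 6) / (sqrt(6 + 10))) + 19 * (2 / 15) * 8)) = 40 / 2927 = 0.01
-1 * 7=-7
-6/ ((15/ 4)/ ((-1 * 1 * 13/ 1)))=104/ 5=20.80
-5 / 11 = -0.45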